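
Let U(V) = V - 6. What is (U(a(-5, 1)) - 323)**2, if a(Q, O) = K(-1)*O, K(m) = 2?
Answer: 106929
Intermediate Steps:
a(Q, O) = 2*O
U(V) = -6 + V
(U(a(-5, 1)) - 323)**2 = ((-6 + 2*1) - 323)**2 = ((-6 + 2) - 323)**2 = (-4 - 323)**2 = (-327)**2 = 106929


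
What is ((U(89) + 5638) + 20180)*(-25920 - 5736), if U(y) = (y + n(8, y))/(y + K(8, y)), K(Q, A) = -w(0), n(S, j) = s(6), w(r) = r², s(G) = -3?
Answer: -72741942528/89 ≈ -8.1733e+8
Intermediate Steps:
n(S, j) = -3
K(Q, A) = 0 (K(Q, A) = -1*0² = -1*0 = 0)
U(y) = (-3 + y)/y (U(y) = (y - 3)/(y + 0) = (-3 + y)/y)
((U(89) + 5638) + 20180)*(-25920 - 5736) = (((-3 + 89)/89 + 5638) + 20180)*(-25920 - 5736) = (((1/89)*86 + 5638) + 20180)*(-31656) = ((86/89 + 5638) + 20180)*(-31656) = (501868/89 + 20180)*(-31656) = (2297888/89)*(-31656) = -72741942528/89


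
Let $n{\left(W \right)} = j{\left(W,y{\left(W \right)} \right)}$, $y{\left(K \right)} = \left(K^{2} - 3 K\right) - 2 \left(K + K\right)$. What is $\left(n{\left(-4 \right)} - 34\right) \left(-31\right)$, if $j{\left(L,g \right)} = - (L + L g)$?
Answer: $-4526$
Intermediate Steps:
$y{\left(K \right)} = K^{2} - 7 K$ ($y{\left(K \right)} = \left(K^{2} - 3 K\right) - 2 \cdot 2 K = \left(K^{2} - 3 K\right) - 4 K = K^{2} - 7 K$)
$j{\left(L,g \right)} = - L - L g$
$n{\left(W \right)} = - W \left(1 + W \left(-7 + W\right)\right)$
$\left(n{\left(-4 \right)} - 34\right) \left(-31\right) = \left(\left(-1\right) \left(-4\right) \left(1 - 4 \left(-7 - 4\right)\right) - 34\right) \left(-31\right) = \left(\left(-1\right) \left(-4\right) \left(1 - -44\right) - 34\right) \left(-31\right) = \left(\left(-1\right) \left(-4\right) \left(1 + 44\right) - 34\right) \left(-31\right) = \left(\left(-1\right) \left(-4\right) 45 - 34\right) \left(-31\right) = \left(180 - 34\right) \left(-31\right) = 146 \left(-31\right) = -4526$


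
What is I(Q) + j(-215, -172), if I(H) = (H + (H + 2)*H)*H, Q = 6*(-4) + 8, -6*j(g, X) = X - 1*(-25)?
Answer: -6607/2 ≈ -3303.5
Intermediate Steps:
j(g, X) = -25/6 - X/6 (j(g, X) = -(X - 1*(-25))/6 = -(X + 25)/6 = -(25 + X)/6 = -25/6 - X/6)
Q = -16 (Q = -24 + 8 = -16)
I(H) = H*(H + H*(2 + H)) (I(H) = (H + (2 + H)*H)*H = (H + H*(2 + H))*H = H*(H + H*(2 + H)))
I(Q) + j(-215, -172) = (-16)²*(3 - 16) + (-25/6 - ⅙*(-172)) = 256*(-13) + (-25/6 + 86/3) = -3328 + 49/2 = -6607/2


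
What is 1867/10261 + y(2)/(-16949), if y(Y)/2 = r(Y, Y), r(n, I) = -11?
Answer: 31869525/173913689 ≈ 0.18325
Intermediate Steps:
y(Y) = -22 (y(Y) = 2*(-11) = -22)
1867/10261 + y(2)/(-16949) = 1867/10261 - 22/(-16949) = 1867*(1/10261) - 22*(-1/16949) = 1867/10261 + 22/16949 = 31869525/173913689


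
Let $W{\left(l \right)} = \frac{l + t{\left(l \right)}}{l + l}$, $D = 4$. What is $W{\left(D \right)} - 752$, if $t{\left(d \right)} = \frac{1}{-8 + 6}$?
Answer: $- \frac{12025}{16} \approx -751.56$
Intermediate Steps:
$t{\left(d \right)} = - \frac{1}{2}$ ($t{\left(d \right)} = \frac{1}{-2} = - \frac{1}{2}$)
$W{\left(l \right)} = \frac{- \frac{1}{2} + l}{2 l}$ ($W{\left(l \right)} = \frac{l - \frac{1}{2}}{l + l} = \frac{- \frac{1}{2} + l}{2 l}$)
$W{\left(D \right)} - 752 = \frac{-1 + 2 \cdot 4}{4 \cdot 4} - 752 = \frac{1}{4} \cdot \frac{1}{4} \left(-1 + 8\right) - 752 = \frac{1}{4} \cdot \frac{1}{4} \cdot 7 - 752 = \frac{7}{16} - 752 = - \frac{12025}{16}$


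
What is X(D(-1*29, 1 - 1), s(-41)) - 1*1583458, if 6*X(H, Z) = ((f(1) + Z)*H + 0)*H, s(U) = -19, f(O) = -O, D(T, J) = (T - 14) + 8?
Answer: -4762624/3 ≈ -1.5875e+6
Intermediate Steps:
D(T, J) = -6 + T (D(T, J) = (-14 + T) + 8 = -6 + T)
X(H, Z) = H**2*(-1 + Z)/6 (X(H, Z) = (((-1*1 + Z)*H + 0)*H)/6 = (((-1 + Z)*H + 0)*H)/6 = ((H*(-1 + Z) + 0)*H)/6 = ((H*(-1 + Z))*H)/6 = (H**2*(-1 + Z))/6 = H**2*(-1 + Z)/6)
X(D(-1*29, 1 - 1), s(-41)) - 1*1583458 = (-6 - 1*29)**2*(-1 - 19)/6 - 1*1583458 = (1/6)*(-6 - 29)**2*(-20) - 1583458 = (1/6)*(-35)**2*(-20) - 1583458 = (1/6)*1225*(-20) - 1583458 = -12250/3 - 1583458 = -4762624/3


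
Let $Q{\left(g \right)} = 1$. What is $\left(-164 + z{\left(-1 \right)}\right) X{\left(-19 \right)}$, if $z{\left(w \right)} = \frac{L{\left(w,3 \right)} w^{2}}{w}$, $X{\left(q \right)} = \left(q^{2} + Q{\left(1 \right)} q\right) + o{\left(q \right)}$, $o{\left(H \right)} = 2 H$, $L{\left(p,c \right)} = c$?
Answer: $-50768$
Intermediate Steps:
$X{\left(q \right)} = q^{2} + 3 q$ ($X{\left(q \right)} = \left(q^{2} + 1 q\right) + 2 q = \left(q^{2} + q\right) + 2 q = \left(q + q^{2}\right) + 2 q = q^{2} + 3 q$)
$z{\left(w \right)} = 3 w$ ($z{\left(w \right)} = \frac{3 w^{2}}{w} = 3 w$)
$\left(-164 + z{\left(-1 \right)}\right) X{\left(-19 \right)} = \left(-164 + 3 \left(-1\right)\right) \left(- 19 \left(3 - 19\right)\right) = \left(-164 - 3\right) \left(\left(-19\right) \left(-16\right)\right) = \left(-167\right) 304 = -50768$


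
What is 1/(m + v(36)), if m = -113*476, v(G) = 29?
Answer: -1/53759 ≈ -1.8602e-5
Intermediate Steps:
m = -53788
1/(m + v(36)) = 1/(-53788 + 29) = 1/(-53759) = -1/53759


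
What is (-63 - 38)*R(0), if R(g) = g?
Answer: 0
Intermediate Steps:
(-63 - 38)*R(0) = (-63 - 38)*0 = -101*0 = 0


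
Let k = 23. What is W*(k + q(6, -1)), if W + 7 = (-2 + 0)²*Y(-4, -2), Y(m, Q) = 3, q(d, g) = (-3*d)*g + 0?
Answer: 205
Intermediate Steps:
q(d, g) = -3*d*g (q(d, g) = -3*d*g + 0 = -3*d*g)
W = 5 (W = -7 + (-2 + 0)²*3 = -7 + (-2)²*3 = -7 + 4*3 = -7 + 12 = 5)
W*(k + q(6, -1)) = 5*(23 - 3*6*(-1)) = 5*(23 + 18) = 5*41 = 205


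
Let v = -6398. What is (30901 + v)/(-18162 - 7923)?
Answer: -24503/26085 ≈ -0.93935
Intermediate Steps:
(30901 + v)/(-18162 - 7923) = (30901 - 6398)/(-18162 - 7923) = 24503/(-26085) = 24503*(-1/26085) = -24503/26085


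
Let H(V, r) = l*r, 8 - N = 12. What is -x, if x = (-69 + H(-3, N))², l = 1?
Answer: -5329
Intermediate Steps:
N = -4 (N = 8 - 1*12 = 8 - 12 = -4)
H(V, r) = r (H(V, r) = 1*r = r)
x = 5329 (x = (-69 - 4)² = (-73)² = 5329)
-x = -1*5329 = -5329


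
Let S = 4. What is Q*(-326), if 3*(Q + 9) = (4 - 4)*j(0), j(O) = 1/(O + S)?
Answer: 2934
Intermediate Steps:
j(O) = 1/(4 + O) (j(O) = 1/(O + 4) = 1/(4 + O))
Q = -9 (Q = -9 + ((4 - 4)/(4 + 0))/3 = -9 + (0/4)/3 = -9 + (0*(¼))/3 = -9 + (⅓)*0 = -9 + 0 = -9)
Q*(-326) = -9*(-326) = 2934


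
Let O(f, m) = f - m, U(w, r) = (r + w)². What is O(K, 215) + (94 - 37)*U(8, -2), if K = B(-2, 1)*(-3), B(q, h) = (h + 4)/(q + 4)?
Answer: 3659/2 ≈ 1829.5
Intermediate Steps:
B(q, h) = (4 + h)/(4 + q)
K = -15/2 (K = ((4 + 1)/(4 - 2))*(-3) = (5/2)*(-3) = -15/2 ≈ -7.5000)
O(K, 215) + (94 - 37)*U(8, -2) = (-15/2 - 1*215) + (94 - 37)*(-2 + 8)² = (-15/2 - 215) + 57*6² = -445/2 + 57*36 = -445/2 + 2052 = 3659/2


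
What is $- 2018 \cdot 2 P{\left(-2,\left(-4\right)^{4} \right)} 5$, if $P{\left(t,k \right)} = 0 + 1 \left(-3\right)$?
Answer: $60540$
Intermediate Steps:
$P{\left(t,k \right)} = -3$ ($P{\left(t,k \right)} = 0 - 3 = -3$)
$- 2018 \cdot 2 P{\left(-2,\left(-4\right)^{4} \right)} 5 = - 2018 \cdot 2 \left(-3\right) 5 = - 2018 \left(\left(-6\right) 5\right) = \left(-2018\right) \left(-30\right) = 60540$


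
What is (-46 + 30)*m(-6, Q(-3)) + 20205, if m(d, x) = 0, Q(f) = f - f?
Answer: 20205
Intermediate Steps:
Q(f) = 0
(-46 + 30)*m(-6, Q(-3)) + 20205 = (-46 + 30)*0 + 20205 = -16*0 + 20205 = 0 + 20205 = 20205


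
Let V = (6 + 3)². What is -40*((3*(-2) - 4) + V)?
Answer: -2840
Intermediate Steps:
V = 81 (V = 9² = 81)
-40*((3*(-2) - 4) + V) = -40*((3*(-2) - 4) + 81) = -40*((-6 - 4) + 81) = -40*(-10 + 81) = -40*71 = -2840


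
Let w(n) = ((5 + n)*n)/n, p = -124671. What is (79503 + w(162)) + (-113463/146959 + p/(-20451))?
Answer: 79820293501902/1001819503 ≈ 79675.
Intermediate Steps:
w(n) = 5 + n (w(n) = (n*(5 + n))/n = 5 + n)
(79503 + w(162)) + (-113463/146959 + p/(-20451)) = (79503 + (5 + 162)) + (-113463/146959 - 124671/(-20451)) = (79503 + 167) + (-113463*1/146959 - 124671*(-1/20451)) = 79670 + (-113463/146959 + 41557/6817) = 79670 + 5333697892/1001819503 = 79820293501902/1001819503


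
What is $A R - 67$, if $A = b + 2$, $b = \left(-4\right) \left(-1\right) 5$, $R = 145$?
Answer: $3123$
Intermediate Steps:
$b = 20$ ($b = 4 \cdot 5 = 20$)
$A = 22$ ($A = 20 + 2 = 22$)
$A R - 67 = 22 \cdot 145 - 67 = 3190 - 67 = 3123$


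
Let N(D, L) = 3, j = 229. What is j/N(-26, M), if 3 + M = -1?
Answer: 229/3 ≈ 76.333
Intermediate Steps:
M = -4 (M = -3 - 1 = -4)
j/N(-26, M) = 229/3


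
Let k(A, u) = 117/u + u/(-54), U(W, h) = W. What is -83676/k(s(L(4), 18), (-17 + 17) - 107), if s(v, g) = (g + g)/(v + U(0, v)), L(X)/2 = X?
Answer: -483479928/5131 ≈ -94227.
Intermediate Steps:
L(X) = 2*X
s(v, g) = 2*g/v (s(v, g) = (g + g)/(v + 0) = (2*g)/v = 2*g/v)
k(A, u) = 117/u - u/54 (k(A, u) = 117/u + u*(-1/54) = 117/u - u/54)
-83676/k(s(L(4), 18), (-17 + 17) - 107) = -83676/(117/((-17 + 17) - 107) - ((-17 + 17) - 107)/54) = -83676/(117/(0 - 107) - (0 - 107)/54) = -83676/(117/(-107) - 1/54*(-107)) = -83676/(117*(-1/107) + 107/54) = -83676/(-117/107 + 107/54) = -83676/5131/5778 = -83676*5778/5131 = -483479928/5131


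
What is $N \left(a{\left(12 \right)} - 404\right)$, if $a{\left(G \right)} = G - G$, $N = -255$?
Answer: $103020$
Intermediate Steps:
$a{\left(G \right)} = 0$
$N \left(a{\left(12 \right)} - 404\right) = - 255 \left(0 - 404\right) = \left(-255\right) \left(-404\right) = 103020$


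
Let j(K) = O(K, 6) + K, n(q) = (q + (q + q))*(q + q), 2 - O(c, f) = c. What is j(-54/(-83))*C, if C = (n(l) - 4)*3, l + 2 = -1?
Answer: 300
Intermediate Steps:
l = -3 (l = -2 - 1 = -3)
O(c, f) = 2 - c
n(q) = 6*q² (n(q) = (q + 2*q)*(2*q) = (3*q)*(2*q) = 6*q²)
C = 150 (C = (6*(-3)² - 4)*3 = (6*9 - 4)*3 = (54 - 4)*3 = 50*3 = 150)
j(K) = 2 (j(K) = (2 - K) + K = 2)
j(-54/(-83))*C = 2*150 = 300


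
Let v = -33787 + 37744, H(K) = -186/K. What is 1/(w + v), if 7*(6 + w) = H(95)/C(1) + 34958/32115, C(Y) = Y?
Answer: 4271295/16875356069 ≈ 0.00025311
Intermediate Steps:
w = -26158246/4271295 (w = -6 + (-186/95/1 + 34958/32115)/7 = -6 + (-186*1/95*1 + 34958*(1/32115))/7 = -6 + (-186/95*1 + 34958/32115)/7 = -6 + (-186/95 + 34958/32115)/7 = -6 + (1/7)*(-530476/610185) = -6 - 530476/4271295 = -26158246/4271295 ≈ -6.1242)
v = 3957
1/(w + v) = 1/(-26158246/4271295 + 3957) = 1/(16875356069/4271295) = 4271295/16875356069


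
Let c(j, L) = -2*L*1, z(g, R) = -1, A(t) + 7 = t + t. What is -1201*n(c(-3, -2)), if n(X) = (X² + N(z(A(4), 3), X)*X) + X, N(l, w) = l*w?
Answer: -4804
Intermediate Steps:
A(t) = -7 + 2*t (A(t) = -7 + (t + t) = -7 + 2*t)
c(j, L) = -2*L
n(X) = X (n(X) = (X² + (-X)*X) + X = (X² - X²) + X = 0 + X = X)
-1201*n(c(-3, -2)) = -1201*(-2*(-2)) = -1201*4 = -1*4804 = -4804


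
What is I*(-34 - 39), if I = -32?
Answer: 2336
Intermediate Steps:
I*(-34 - 39) = -32*(-34 - 39) = -32*(-73) = 2336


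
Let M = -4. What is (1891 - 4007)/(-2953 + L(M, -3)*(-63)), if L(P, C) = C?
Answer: 529/691 ≈ 0.76556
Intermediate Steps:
(1891 - 4007)/(-2953 + L(M, -3)*(-63)) = (1891 - 4007)/(-2953 - 3*(-63)) = -2116/(-2953 + 189) = -2116/(-2764) = -2116*(-1/2764) = 529/691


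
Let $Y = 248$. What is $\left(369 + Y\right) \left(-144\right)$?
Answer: $-88848$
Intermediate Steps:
$\left(369 + Y\right) \left(-144\right) = \left(369 + 248\right) \left(-144\right) = 617 \left(-144\right) = -88848$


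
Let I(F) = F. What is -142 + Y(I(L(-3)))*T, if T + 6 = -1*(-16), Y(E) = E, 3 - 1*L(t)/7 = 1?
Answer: -2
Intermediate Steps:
L(t) = 14 (L(t) = 21 - 7*1 = 21 - 7 = 14)
T = 10 (T = -6 - 1*(-16) = -6 + 16 = 10)
-142 + Y(I(L(-3)))*T = -142 + 14*10 = -142 + 140 = -2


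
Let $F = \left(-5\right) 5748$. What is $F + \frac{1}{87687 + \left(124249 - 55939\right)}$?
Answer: $- \frac{4483353779}{155997} \approx -28740.0$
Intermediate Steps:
$F = -28740$
$F + \frac{1}{87687 + \left(124249 - 55939\right)} = -28740 + \frac{1}{87687 + \left(124249 - 55939\right)} = -28740 + \frac{1}{87687 + 68310} = -28740 + \frac{1}{155997} = - \frac{4483353779}{155997}$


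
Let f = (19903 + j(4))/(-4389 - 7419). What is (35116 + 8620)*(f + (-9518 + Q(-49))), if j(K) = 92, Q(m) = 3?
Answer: -204781273235/492 ≈ -4.1622e+8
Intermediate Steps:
f = -6665/3936 (f = (19903 + 92)/(-4389 - 7419) = 19995/(-11808) = 19995*(-1/11808) = -6665/3936 ≈ -1.6933)
(35116 + 8620)*(f + (-9518 + Q(-49))) = (35116 + 8620)*(-6665/3936 + (-9518 + 3)) = 43736*(-6665/3936 - 9515) = 43736*(-37457705/3936) = -204781273235/492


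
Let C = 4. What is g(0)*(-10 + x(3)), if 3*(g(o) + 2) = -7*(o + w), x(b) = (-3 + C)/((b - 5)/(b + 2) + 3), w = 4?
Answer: 4250/39 ≈ 108.97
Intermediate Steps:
x(b) = 1/(3 + (-5 + b)/(2 + b)) (x(b) = (-3 + 4)/((b - 5)/(b + 2) + 3) = 1/((-5 + b)/(2 + b) + 3) = 1/(3 + (-5 + b)/(2 + b)))
g(o) = -34/3 - 7*o/3 (g(o) = -2 + (-7*(o + 4))/3 = -2 + (-7*(4 + o))/3 = -2 + (-28 - 7*o)/3 = -2 + (-28/3 - 7*o/3) = -34/3 - 7*o/3)
g(0)*(-10 + x(3)) = (-34/3 - 7/3*0)*(-10 + (2 + 3)/(1 + 4*3)) = (-34/3 + 0)*(-10 + 5/(1 + 12)) = -34*(-10 + 5/13)/3 = -34/3*(-125/13) = 4250/39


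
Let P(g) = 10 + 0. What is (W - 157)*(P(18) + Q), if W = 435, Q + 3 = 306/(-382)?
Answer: 329152/191 ≈ 1723.3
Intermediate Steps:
P(g) = 10
Q = -726/191 (Q = -3 + 306/(-382) = -3 + 306*(-1/382) = -3 - 153/191 = -726/191 ≈ -3.8010)
(W - 157)*(P(18) + Q) = (435 - 157)*(10 - 726/191) = 278*(1184/191) = 329152/191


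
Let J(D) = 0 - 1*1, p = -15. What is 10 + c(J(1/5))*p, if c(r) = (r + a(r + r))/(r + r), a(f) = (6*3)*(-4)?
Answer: -1075/2 ≈ -537.50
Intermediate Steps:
a(f) = -72 (a(f) = 18*(-4) = -72)
J(D) = -1 (J(D) = 0 - 1 = -1)
c(r) = (-72 + r)/(2*r) (c(r) = (r - 72)/(r + r) = (-72 + r)/((2*r)) = (-72 + r)*(1/(2*r)) = (-72 + r)/(2*r))
10 + c(J(1/5))*p = 10 + ((½)*(-72 - 1)/(-1))*(-15) = 10 + ((½)*(-1)*(-73))*(-15) = 10 + (73/2)*(-15) = 10 - 1095/2 = -1075/2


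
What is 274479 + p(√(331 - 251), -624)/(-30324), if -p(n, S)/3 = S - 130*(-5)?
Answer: 1387216879/5054 ≈ 2.7448e+5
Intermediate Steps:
p(n, S) = -1950 - 3*S (p(n, S) = -3*(S - 130*(-5)) = -3*(S + 650) = -3*(650 + S) = -1950 - 3*S)
274479 + p(√(331 - 251), -624)/(-30324) = 274479 + (-1950 - 3*(-624))/(-30324) = 274479 + (-1950 + 1872)*(-1/30324) = 274479 - 78*(-1/30324) = 274479 + 13/5054 = 1387216879/5054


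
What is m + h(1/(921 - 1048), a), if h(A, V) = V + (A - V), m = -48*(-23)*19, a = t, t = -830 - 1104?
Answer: 2663951/127 ≈ 20976.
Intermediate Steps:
t = -1934
a = -1934
m = 20976 (m = 1104*19 = 20976)
h(A, V) = A
m + h(1/(921 - 1048), a) = 20976 + 1/(921 - 1048) = 20976 + 1/(-127) = 20976 - 1/127 = 2663951/127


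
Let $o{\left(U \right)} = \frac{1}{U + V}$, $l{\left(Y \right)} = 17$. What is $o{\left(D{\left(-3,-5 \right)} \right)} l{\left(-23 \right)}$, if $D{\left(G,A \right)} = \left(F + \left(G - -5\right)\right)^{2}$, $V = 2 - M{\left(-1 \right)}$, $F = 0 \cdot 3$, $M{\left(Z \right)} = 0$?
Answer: $\frac{17}{6} \approx 2.8333$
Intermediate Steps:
$F = 0$
$V = 2$ ($V = 2 - 0 = 2 + 0 = 2$)
$D{\left(G,A \right)} = \left(5 + G\right)^{2}$ ($D{\left(G,A \right)} = \left(0 + \left(G - -5\right)\right)^{2} = \left(0 + \left(G + 5\right)\right)^{2} = \left(0 + \left(5 + G\right)\right)^{2} = \left(5 + G\right)^{2}$)
$o{\left(U \right)} = \frac{1}{2 + U}$ ($o{\left(U \right)} = \frac{1}{U + 2} = \frac{1}{2 + U}$)
$o{\left(D{\left(-3,-5 \right)} \right)} l{\left(-23 \right)} = \frac{1}{2 + \left(5 - 3\right)^{2}} \cdot 17 = \frac{1}{2 + 2^{2}} \cdot 17 = \frac{1}{2 + 4} \cdot 17 = \frac{1}{6} \cdot 17 = \frac{17}{6}$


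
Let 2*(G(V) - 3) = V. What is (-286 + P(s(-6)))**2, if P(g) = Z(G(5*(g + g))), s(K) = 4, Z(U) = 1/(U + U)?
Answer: 173054025/2116 ≈ 81784.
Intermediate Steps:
G(V) = 3 + V/2
Z(U) = 1/(2*U)
P(g) = 1/(2*(3 + 5*g)) (P(g) = 1/(2*(3 + (5*(g + g))/2)) = 1/(2*(3 + (5*(2*g))/2)) = 1/(2*(3 + (10*g)/2)) = 1/(2*(3 + 5*g)))
(-286 + P(s(-6)))**2 = (-286 + 1/(2*(3 + 5*4)))**2 = (-286 + 1/(2*(3 + 20)))**2 = (-286 + (1/2)/23)**2 = (-286 + (1/2)*(1/23))**2 = (-286 + 1/46)**2 = (-13155/46)**2 = 173054025/2116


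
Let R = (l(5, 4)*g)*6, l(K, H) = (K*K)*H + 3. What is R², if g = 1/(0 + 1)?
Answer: 381924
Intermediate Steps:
l(K, H) = 3 + H*K² (l(K, H) = K²*H + 3 = H*K² + 3 = 3 + H*K²)
g = 1 (g = 1/1 = 1)
R = 618 (R = ((3 + 4*5²)*1)*6 = ((3 + 4*25)*1)*6 = ((3 + 100)*1)*6 = (103*1)*6 = 103*6 = 618)
R² = 618² = 381924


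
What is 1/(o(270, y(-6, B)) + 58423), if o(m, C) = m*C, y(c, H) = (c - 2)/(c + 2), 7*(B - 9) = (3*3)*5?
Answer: 1/58963 ≈ 1.6960e-5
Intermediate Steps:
B = 108/7 (B = 9 + ((3*3)*5)/7 = 9 + (9*5)/7 = 9 + (⅐)*45 = 9 + 45/7 = 108/7 ≈ 15.429)
y(c, H) = (-2 + c)/(2 + c)
o(m, C) = C*m
1/(o(270, y(-6, B)) + 58423) = 1/(((-2 - 6)/(2 - 6))*270 + 58423) = 1/((-8/(-4))*270 + 58423) = 1/(-¼*(-8)*270 + 58423) = 1/(2*270 + 58423) = 1/(540 + 58423) = 1/58963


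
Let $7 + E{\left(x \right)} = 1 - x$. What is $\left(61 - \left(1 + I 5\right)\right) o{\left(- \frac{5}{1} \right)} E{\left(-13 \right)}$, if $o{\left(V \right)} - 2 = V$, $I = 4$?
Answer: $-840$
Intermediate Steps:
$o{\left(V \right)} = 2 + V$
$E{\left(x \right)} = -6 - x$ ($E{\left(x \right)} = -7 - \left(-1 + x\right) = -6 - x$)
$\left(61 - \left(1 + I 5\right)\right) o{\left(- \frac{5}{1} \right)} E{\left(-13 \right)} = \left(61 - \left(1 + 4 \cdot 5\right)\right) \left(2 - \frac{5}{1}\right) \left(-6 - -13\right) = \left(61 - \left(1 + 20\right)\right) \left(2 - 5\right) \left(-6 + 13\right) = \left(61 - 21\right) \left(2 - 5\right) 7 = \left(61 - 21\right) \left(-3\right) 7 = 40 \left(-3\right) 7 = \left(-120\right) 7 = -840$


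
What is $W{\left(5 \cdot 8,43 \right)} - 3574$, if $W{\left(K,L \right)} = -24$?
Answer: $-3598$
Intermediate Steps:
$W{\left(5 \cdot 8,43 \right)} - 3574 = -24 - 3574 = -3598$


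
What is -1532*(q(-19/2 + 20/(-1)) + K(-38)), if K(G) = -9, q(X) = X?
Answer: 58982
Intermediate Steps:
-1532*(q(-19/2 + 20/(-1)) + K(-38)) = -1532*((-19/2 + 20/(-1)) - 9) = -1532*((-19*½ + 20*(-1)) - 9) = -1532*((-19/2 - 20) - 9) = -1532*(-59/2 - 9) = -1532*(-77/2) = 58982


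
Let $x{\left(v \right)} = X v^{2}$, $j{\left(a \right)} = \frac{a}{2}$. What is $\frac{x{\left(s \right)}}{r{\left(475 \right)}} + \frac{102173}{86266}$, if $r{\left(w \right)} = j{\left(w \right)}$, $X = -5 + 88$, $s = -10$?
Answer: $\frac{59221911}{1639054} \approx 36.132$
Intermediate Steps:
$j{\left(a \right)} = \frac{a}{2}$ ($j{\left(a \right)} = a \frac{1}{2} = \frac{a}{2}$)
$X = 83$
$r{\left(w \right)} = \frac{w}{2}$
$x{\left(v \right)} = 83 v^{2}$
$\frac{x{\left(s \right)}}{r{\left(475 \right)}} + \frac{102173}{86266} = \frac{83 \left(-10\right)^{2}}{\frac{1}{2} \cdot 475} + \frac{102173}{86266} = \frac{83 \cdot 100}{\frac{475}{2}} + 102173 \cdot \frac{1}{86266} = 8300 \cdot \frac{2}{475} + \frac{102173}{86266} = \frac{664}{19} + \frac{102173}{86266} = \frac{59221911}{1639054}$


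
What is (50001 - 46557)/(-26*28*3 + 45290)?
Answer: 246/3079 ≈ 0.079896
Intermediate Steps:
(50001 - 46557)/(-26*28*3 + 45290) = 3444/(-728*3 + 45290) = 3444/(-2184 + 45290) = 3444/43106 = 3444*(1/43106) = 246/3079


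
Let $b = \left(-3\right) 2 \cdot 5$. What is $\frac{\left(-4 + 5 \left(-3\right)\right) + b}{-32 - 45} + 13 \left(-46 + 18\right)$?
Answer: $- \frac{3997}{11} \approx -363.36$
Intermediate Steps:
$b = -30$ ($b = \left(-6\right) 5 = -30$)
$\frac{\left(-4 + 5 \left(-3\right)\right) + b}{-32 - 45} + 13 \left(-46 + 18\right) = \frac{\left(-4 + 5 \left(-3\right)\right) - 30}{-32 - 45} + 13 \left(-46 + 18\right) = \frac{\left(-4 - 15\right) - 30}{-77} + 13 \left(-28\right) = \left(-19 - 30\right) \left(- \frac{1}{77}\right) - 364 = \left(-49\right) \left(- \frac{1}{77}\right) - 364 = \frac{7}{11} - 364 = - \frac{3997}{11}$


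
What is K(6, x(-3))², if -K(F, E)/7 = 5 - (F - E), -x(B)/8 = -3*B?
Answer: 261121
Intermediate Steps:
x(B) = 24*B (x(B) = -(-24)*B = 24*B)
K(F, E) = -35 - 7*E + 7*F (K(F, E) = -7*(5 - (F - E)) = -7*(5 + (E - F)) = -7*(5 + E - F) = -35 - 7*E + 7*F)
K(6, x(-3))² = (-35 - 168*(-3) + 7*6)² = (-35 - 7*(-72) + 42)² = (-35 + 504 + 42)² = 511² = 261121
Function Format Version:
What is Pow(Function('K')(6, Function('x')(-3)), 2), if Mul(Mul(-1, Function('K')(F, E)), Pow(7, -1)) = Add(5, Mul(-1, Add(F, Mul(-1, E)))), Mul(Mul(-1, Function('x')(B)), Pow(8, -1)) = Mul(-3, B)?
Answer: 261121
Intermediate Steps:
Function('x')(B) = Mul(24, B) (Function('x')(B) = Mul(-8, Mul(-3, B)) = Mul(24, B))
Function('K')(F, E) = Add(-35, Mul(-7, E), Mul(7, F)) (Function('K')(F, E) = Mul(-7, Add(5, Mul(-1, Add(F, Mul(-1, E))))) = Mul(-7, Add(5, Add(E, Mul(-1, F)))) = Mul(-7, Add(5, E, Mul(-1, F))) = Add(-35, Mul(-7, E), Mul(7, F)))
Pow(Function('K')(6, Function('x')(-3)), 2) = Pow(Add(-35, Mul(-7, Mul(24, -3)), Mul(7, 6)), 2) = Pow(Add(-35, Mul(-7, -72), 42), 2) = Pow(Add(-35, 504, 42), 2) = Pow(511, 2) = 261121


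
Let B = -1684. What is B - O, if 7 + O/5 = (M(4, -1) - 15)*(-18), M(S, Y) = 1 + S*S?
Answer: -1469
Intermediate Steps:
M(S, Y) = 1 + S²
O = -215 (O = -35 + 5*(((1 + 4²) - 15)*(-18)) = -35 + 5*(((1 + 16) - 15)*(-18)) = -35 + 5*((17 - 15)*(-18)) = -35 + 5*(2*(-18)) = -35 + 5*(-36) = -35 - 180 = -215)
B - O = -1684 - 1*(-215) = -1684 + 215 = -1469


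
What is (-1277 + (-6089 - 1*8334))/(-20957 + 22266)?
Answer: -15700/1309 ≈ -11.994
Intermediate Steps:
(-1277 + (-6089 - 1*8334))/(-20957 + 22266) = (-1277 + (-6089 - 8334))/1309 = (-1277 - 14423)*(1/1309) = -15700*1/1309 = -15700/1309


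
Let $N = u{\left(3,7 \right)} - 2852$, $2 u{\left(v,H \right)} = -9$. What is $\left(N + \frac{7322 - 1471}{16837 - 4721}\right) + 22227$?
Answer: $\frac{234698829}{12116} \approx 19371.0$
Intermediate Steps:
$u{\left(v,H \right)} = - \frac{9}{2}$ ($u{\left(v,H \right)} = \frac{1}{2} \left(-9\right) = - \frac{9}{2}$)
$N = - \frac{5713}{2}$ ($N = - \frac{9}{2} - 2852 = - \frac{5713}{2} \approx -2856.5$)
$\left(N + \frac{7322 - 1471}{16837 - 4721}\right) + 22227 = \left(- \frac{5713}{2} + \frac{7322 - 1471}{16837 - 4721}\right) + 22227 = \left(- \frac{5713}{2} + \frac{5851}{12116}\right) + 22227 = - \frac{34603503}{12116} + 22227 = \frac{234698829}{12116}$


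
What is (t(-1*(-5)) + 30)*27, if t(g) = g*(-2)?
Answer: 540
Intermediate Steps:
t(g) = -2*g
(t(-1*(-5)) + 30)*27 = (-(-2)*(-5) + 30)*27 = (-2*5 + 30)*27 = (-10 + 30)*27 = 20*27 = 540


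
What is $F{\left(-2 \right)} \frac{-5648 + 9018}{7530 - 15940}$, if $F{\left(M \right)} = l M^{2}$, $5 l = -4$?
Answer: $\frac{5392}{4205} \approx 1.2823$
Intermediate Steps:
$l = - \frac{4}{5}$ ($l = \frac{1}{5} \left(-4\right) = - \frac{4}{5} \approx -0.8$)
$F{\left(M \right)} = - \frac{4 M^{2}}{5}$
$F{\left(-2 \right)} \frac{-5648 + 9018}{7530 - 15940} = - \frac{4 \left(-2\right)^{2}}{5} \frac{-5648 + 9018}{7530 - 15940} = \left(- \frac{4}{5}\right) 4 \frac{3370}{-8410} = - \frac{16 \cdot 3370 \left(- \frac{1}{8410}\right)}{5} = \left(- \frac{16}{5}\right) \left(- \frac{337}{841}\right) = \frac{5392}{4205}$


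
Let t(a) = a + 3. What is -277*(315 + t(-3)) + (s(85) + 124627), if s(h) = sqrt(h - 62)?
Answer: 37372 + sqrt(23) ≈ 37377.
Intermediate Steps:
t(a) = 3 + a
s(h) = sqrt(-62 + h)
-277*(315 + t(-3)) + (s(85) + 124627) = -277*(315 + (3 - 3)) + (sqrt(-62 + 85) + 124627) = -277*(315 + 0) + (sqrt(23) + 124627) = -277*315 + (124627 + sqrt(23)) = -87255 + (124627 + sqrt(23)) = 37372 + sqrt(23)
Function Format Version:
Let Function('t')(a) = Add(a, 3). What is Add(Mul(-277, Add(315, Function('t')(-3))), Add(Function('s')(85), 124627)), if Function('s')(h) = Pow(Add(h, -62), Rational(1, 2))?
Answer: Add(37372, Pow(23, Rational(1, 2))) ≈ 37377.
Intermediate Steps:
Function('t')(a) = Add(3, a)
Function('s')(h) = Pow(Add(-62, h), Rational(1, 2))
Add(Mul(-277, Add(315, Function('t')(-3))), Add(Function('s')(85), 124627)) = Add(Mul(-277, Add(315, Add(3, -3))), Add(Pow(Add(-62, 85), Rational(1, 2)), 124627)) = Add(Mul(-277, Add(315, 0)), Add(Pow(23, Rational(1, 2)), 124627)) = Add(Mul(-277, 315), Add(124627, Pow(23, Rational(1, 2)))) = Add(-87255, Add(124627, Pow(23, Rational(1, 2)))) = Add(37372, Pow(23, Rational(1, 2)))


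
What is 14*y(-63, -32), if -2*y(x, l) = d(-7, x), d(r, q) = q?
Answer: 441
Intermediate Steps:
y(x, l) = -x/2
14*y(-63, -32) = 14*(-½*(-63)) = 14*(63/2) = 441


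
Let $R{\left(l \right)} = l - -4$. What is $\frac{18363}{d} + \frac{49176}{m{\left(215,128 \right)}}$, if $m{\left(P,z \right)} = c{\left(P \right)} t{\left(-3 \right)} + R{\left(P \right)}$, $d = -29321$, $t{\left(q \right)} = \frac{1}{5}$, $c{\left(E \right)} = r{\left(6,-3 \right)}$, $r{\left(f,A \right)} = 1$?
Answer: $\frac{898665204}{4016977} \approx 223.72$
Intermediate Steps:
$c{\left(E \right)} = 1$
$R{\left(l \right)} = 4 + l$ ($R{\left(l \right)} = l + 4 = 4 + l$)
$t{\left(q \right)} = \frac{1}{5}$
$m{\left(P,z \right)} = \frac{21}{5} + P$ ($m{\left(P,z \right)} = 1 \cdot \frac{1}{5} + \left(4 + P\right) = \frac{1}{5} + \left(4 + P\right) = \frac{21}{5} + P$)
$\frac{18363}{d} + \frac{49176}{m{\left(215,128 \right)}} = \frac{18363}{-29321} + \frac{49176}{\frac{21}{5} + 215} = 18363 \left(- \frac{1}{29321}\right) + \frac{49176}{\frac{1096}{5}} = - \frac{18363}{29321} + 49176 \cdot \frac{5}{1096} = - \frac{18363}{29321} + \frac{30735}{137} = \frac{898665204}{4016977}$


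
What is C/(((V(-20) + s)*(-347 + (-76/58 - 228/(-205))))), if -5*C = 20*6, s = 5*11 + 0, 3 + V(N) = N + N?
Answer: 11890/2064093 ≈ 0.0057604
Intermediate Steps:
V(N) = -3 + 2*N (V(N) = -3 + (N + N) = -3 + 2*N)
s = 55 (s = 55 + 0 = 55)
C = -24 (C = -4*6 = -⅕*120 = -24)
C/(((V(-20) + s)*(-347 + (-76/58 - 228/(-205))))) = -24*1/((-347 + (-76/58 - 228/(-205)))*((-3 + 2*(-20)) + 55)) = -24*1/((-347 + (-76*1/58 - 228*(-1/205)))*((-3 - 40) + 55)) = -24*1/((-347 + (-38/29 + 228/205))*(-43 + 55)) = -24*1/(12*(-347 - 1178/5945)) = -24/(12*(-2064093/5945)) = -24/(-24769116/5945) = -24*(-5945/24769116) = 11890/2064093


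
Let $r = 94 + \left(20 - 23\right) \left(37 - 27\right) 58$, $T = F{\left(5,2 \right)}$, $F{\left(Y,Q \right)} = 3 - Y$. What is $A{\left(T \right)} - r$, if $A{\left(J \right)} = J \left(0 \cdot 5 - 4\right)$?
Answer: $1654$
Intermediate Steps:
$T = -2$ ($T = 3 - 5 = -2$)
$r = -1646$ ($r = 94 + \left(-3\right) 10 \cdot 58 = 94 - 1740 = -1646$)
$A{\left(J \right)} = - 4 J$ ($A{\left(J \right)} = J \left(0 - 4\right) = J \left(-4\right) = - 4 J$)
$A{\left(T \right)} - r = \left(-4\right) \left(-2\right) - -1646 = 8 + 1646 = 1654$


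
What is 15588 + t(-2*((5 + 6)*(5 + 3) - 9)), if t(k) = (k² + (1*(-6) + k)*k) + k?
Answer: 66306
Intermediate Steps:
t(k) = k + k² + k*(-6 + k) (t(k) = (k² + (-6 + k)*k) + k = (k² + k*(-6 + k)) + k = k + k² + k*(-6 + k))
15588 + t(-2*((5 + 6)*(5 + 3) - 9)) = 15588 + (-2*((5 + 6)*(5 + 3) - 9))*(-5 + 2*(-2*((5 + 6)*(5 + 3) - 9))) = 15588 + (-2*(11*8 - 9))*(-5 + 2*(-2*(11*8 - 9))) = 15588 + (-2*(88 - 9))*(-5 + 2*(-2*(88 - 9))) = 15588 + (-2*79)*(-5 + 2*(-2*79)) = 15588 - 158*(-5 + 2*(-158)) = 15588 - 158*(-5 - 316) = 15588 - 158*(-321) = 15588 + 50718 = 66306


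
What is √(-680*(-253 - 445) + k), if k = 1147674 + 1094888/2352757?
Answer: √8980265754874213602/2352757 ≈ 1273.7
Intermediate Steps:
k = 2700199132106/2352757 (k = 1147674 + 1094888*(1/2352757) = 1147674 + 1094888/2352757 = 2700199132106/2352757 ≈ 1.1477e+6)
√(-680*(-253 - 445) + k) = √(-680*(-253 - 445) + 2700199132106/2352757) = √(-680*(-698) + 2700199132106/2352757) = √(474640 + 2700199132106/2352757) = √(3816911714586/2352757) = √8980265754874213602/2352757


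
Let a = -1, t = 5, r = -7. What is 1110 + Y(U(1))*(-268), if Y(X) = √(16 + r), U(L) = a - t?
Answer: 306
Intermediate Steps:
U(L) = -6 (U(L) = -1 - 1*5 = -1 - 5 = -6)
Y(X) = 3 (Y(X) = √(16 - 7) = √9 = 3)
1110 + Y(U(1))*(-268) = 1110 + 3*(-268) = 1110 - 804 = 306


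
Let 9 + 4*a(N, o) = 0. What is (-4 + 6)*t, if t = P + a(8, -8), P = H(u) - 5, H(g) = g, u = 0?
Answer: -29/2 ≈ -14.500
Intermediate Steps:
a(N, o) = -9/4 (a(N, o) = -9/4 + (¼)*0 = -9/4 + 0 = -9/4)
P = -5 (P = 0 - 5 = -5)
t = -29/4 (t = -5 - 9/4 = -29/4 ≈ -7.2500)
(-4 + 6)*t = (-4 + 6)*(-29/4) = 2*(-29/4) = -29/2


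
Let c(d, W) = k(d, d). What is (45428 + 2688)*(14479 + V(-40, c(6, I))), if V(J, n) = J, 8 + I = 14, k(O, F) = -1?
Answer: 694746924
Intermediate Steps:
I = 6 (I = -8 + 14 = 6)
c(d, W) = -1
(45428 + 2688)*(14479 + V(-40, c(6, I))) = (45428 + 2688)*(14479 - 40) = 48116*14439 = 694746924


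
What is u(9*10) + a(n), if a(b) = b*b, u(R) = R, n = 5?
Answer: 115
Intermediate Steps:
a(b) = b²
u(9*10) + a(n) = 9*10 + 5² = 90 + 25 = 115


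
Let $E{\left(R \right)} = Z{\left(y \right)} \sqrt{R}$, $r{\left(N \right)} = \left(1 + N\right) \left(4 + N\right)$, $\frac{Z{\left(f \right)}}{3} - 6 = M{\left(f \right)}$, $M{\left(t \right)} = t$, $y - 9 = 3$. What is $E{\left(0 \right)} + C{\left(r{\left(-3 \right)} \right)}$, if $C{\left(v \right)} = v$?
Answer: $-2$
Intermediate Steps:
$y = 12$ ($y = 9 + 3 = 12$)
$Z{\left(f \right)} = 18 + 3 f$
$E{\left(R \right)} = 54 \sqrt{R}$ ($E{\left(R \right)} = \left(18 + 3 \cdot 12\right) \sqrt{R} = \left(18 + 36\right) \sqrt{R} = 54 \sqrt{R}$)
$E{\left(0 \right)} + C{\left(r{\left(-3 \right)} \right)} = 54 \sqrt{0} + \left(4 + \left(-3\right)^{2} + 5 \left(-3\right)\right) = 54 \cdot 0 + \left(4 + 9 - 15\right) = 0 - 2 = -2$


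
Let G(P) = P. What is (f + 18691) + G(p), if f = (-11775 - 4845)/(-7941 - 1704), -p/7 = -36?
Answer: 12181457/643 ≈ 18945.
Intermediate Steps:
p = 252 (p = -7*(-36) = 252)
f = 1108/643 (f = -16620/(-9645) = -16620*(-1/9645) = 1108/643 ≈ 1.7232)
(f + 18691) + G(p) = (1108/643 + 18691) + 252 = 12019421/643 + 252 = 12181457/643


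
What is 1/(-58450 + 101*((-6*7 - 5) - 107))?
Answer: -1/74004 ≈ -1.3513e-5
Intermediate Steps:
1/(-58450 + 101*((-6*7 - 5) - 107)) = 1/(-58450 + 101*((-42 - 5) - 107)) = 1/(-58450 + 101*(-47 - 107)) = 1/(-58450 + 101*(-154)) = 1/(-58450 - 15554) = 1/(-74004) = -1/74004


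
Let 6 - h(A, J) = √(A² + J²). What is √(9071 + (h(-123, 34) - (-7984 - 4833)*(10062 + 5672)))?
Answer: √(201671755 - √16285) ≈ 14201.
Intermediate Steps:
h(A, J) = 6 - √(A² + J²)
√(9071 + (h(-123, 34) - (-7984 - 4833)*(10062 + 5672))) = √(9071 + ((6 - √((-123)² + 34²)) - (-7984 - 4833)*(10062 + 5672))) = √(9071 + ((6 - √(15129 + 1156)) - (-12817)*15734)) = √(9071 + ((6 - √16285) - 1*(-201662678))) = √(9071 + ((6 - √16285) + 201662678)) = √(9071 + (201662684 - √16285)) = √(201671755 - √16285)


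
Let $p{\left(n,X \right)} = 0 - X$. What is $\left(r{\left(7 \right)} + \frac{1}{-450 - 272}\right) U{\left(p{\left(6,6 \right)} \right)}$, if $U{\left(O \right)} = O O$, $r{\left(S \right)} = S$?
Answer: $\frac{90954}{361} \approx 251.95$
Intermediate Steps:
$p{\left(n,X \right)} = - X$
$U{\left(O \right)} = O^{2}$
$\left(r{\left(7 \right)} + \frac{1}{-450 - 272}\right) U{\left(p{\left(6,6 \right)} \right)} = \left(7 + \frac{1}{-450 - 272}\right) \left(\left(-1\right) 6\right)^{2} = \left(7 + \frac{1}{-722}\right) \left(-6\right)^{2} = \left(7 - \frac{1}{722}\right) 36 = \frac{5053}{722} \cdot 36 = \frac{90954}{361}$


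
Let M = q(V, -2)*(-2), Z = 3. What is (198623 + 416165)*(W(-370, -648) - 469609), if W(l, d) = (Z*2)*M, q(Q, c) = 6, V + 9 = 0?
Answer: -288754242628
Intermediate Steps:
V = -9 (V = -9 + 0 = -9)
M = -12 (M = 6*(-2) = -12)
W(l, d) = -72 (W(l, d) = (3*2)*(-12) = 6*(-12) = -72)
(198623 + 416165)*(W(-370, -648) - 469609) = (198623 + 416165)*(-72 - 469609) = 614788*(-469681) = -288754242628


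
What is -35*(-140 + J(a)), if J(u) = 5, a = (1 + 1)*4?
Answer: 4725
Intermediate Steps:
a = 8 (a = 2*4 = 8)
-35*(-140 + J(a)) = -35*(-140 + 5) = -35*(-135) = 4725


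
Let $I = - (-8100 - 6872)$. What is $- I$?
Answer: $-14972$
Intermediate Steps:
$I = 14972$ ($I = - (-8100 - 6872) = \left(-1\right) \left(-14972\right) = 14972$)
$- I = \left(-1\right) 14972 = -14972$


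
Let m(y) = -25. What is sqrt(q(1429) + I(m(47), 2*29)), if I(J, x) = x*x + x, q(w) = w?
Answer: 21*sqrt(11) ≈ 69.649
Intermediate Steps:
I(J, x) = x + x**2 (I(J, x) = x**2 + x = x + x**2)
sqrt(q(1429) + I(m(47), 2*29)) = sqrt(1429 + (2*29)*(1 + 2*29)) = sqrt(1429 + 58*(1 + 58)) = sqrt(1429 + 58*59) = sqrt(1429 + 3422) = sqrt(4851) = 21*sqrt(11)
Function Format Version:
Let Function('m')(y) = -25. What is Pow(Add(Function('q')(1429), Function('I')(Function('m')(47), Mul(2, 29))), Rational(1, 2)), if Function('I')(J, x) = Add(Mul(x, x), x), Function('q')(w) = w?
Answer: Mul(21, Pow(11, Rational(1, 2))) ≈ 69.649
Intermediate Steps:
Function('I')(J, x) = Add(x, Pow(x, 2)) (Function('I')(J, x) = Add(Pow(x, 2), x) = Add(x, Pow(x, 2)))
Pow(Add(Function('q')(1429), Function('I')(Function('m')(47), Mul(2, 29))), Rational(1, 2)) = Pow(Add(1429, Mul(Mul(2, 29), Add(1, Mul(2, 29)))), Rational(1, 2)) = Pow(Add(1429, Mul(58, Add(1, 58))), Rational(1, 2)) = Pow(Add(1429, Mul(58, 59)), Rational(1, 2)) = Pow(Add(1429, 3422), Rational(1, 2)) = Pow(4851, Rational(1, 2)) = Mul(21, Pow(11, Rational(1, 2)))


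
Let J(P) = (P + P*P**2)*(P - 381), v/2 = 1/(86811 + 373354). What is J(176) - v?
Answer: -514303485876402/460165 ≈ -1.1177e+9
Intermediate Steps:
v = 2/460165 (v = 2/(86811 + 373354) = 2/460165 ≈ 4.3463e-6)
J(P) = (-381 + P)*(P + P**3) (J(P) = (P + P**3)*(-381 + P) = (-381 + P)*(P + P**3))
J(176) - v = 176*(-381 + 176 + 176**3 - 381*176**2) - 1*2/460165 = 176*(-381 + 176 + 5451776 - 381*30976) - 2/460165 = 176*(-381 + 176 + 5451776 - 11801856) - 2/460165 = 176*(-6350285) - 2/460165 = -1117650160 - 2/460165 = -514303485876402/460165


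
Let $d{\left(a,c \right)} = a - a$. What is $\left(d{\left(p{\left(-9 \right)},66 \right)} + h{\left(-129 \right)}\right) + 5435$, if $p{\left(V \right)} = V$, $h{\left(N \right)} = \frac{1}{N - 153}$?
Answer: $\frac{1532669}{282} \approx 5435.0$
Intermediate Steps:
$h{\left(N \right)} = \frac{1}{-153 + N}$
$d{\left(a,c \right)} = 0$
$\left(d{\left(p{\left(-9 \right)},66 \right)} + h{\left(-129 \right)}\right) + 5435 = \left(0 + \frac{1}{-153 - 129}\right) + 5435 = \left(0 + \frac{1}{-282}\right) + 5435 = \left(0 - \frac{1}{282}\right) + 5435 = - \frac{1}{282} + 5435 = \frac{1532669}{282}$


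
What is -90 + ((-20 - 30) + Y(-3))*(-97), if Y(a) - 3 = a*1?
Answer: 4760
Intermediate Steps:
Y(a) = 3 + a (Y(a) = 3 + a*1 = 3 + a)
-90 + ((-20 - 30) + Y(-3))*(-97) = -90 + ((-20 - 30) + (3 - 3))*(-97) = -90 + (-50 + 0)*(-97) = -90 - 50*(-97) = -90 + 4850 = 4760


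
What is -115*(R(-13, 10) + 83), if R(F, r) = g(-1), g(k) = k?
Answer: -9430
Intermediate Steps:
R(F, r) = -1
-115*(R(-13, 10) + 83) = -115*(-1 + 83) = -115*82 = -9430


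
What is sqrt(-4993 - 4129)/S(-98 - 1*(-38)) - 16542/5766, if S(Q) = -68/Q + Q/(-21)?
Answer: -2757/961 + 105*I*sqrt(9122)/419 ≈ -2.8689 + 23.934*I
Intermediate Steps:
S(Q) = -68/Q - Q/21 (S(Q) = -68/Q + Q*(-1/21) = -68/Q - Q/21)
sqrt(-4993 - 4129)/S(-98 - 1*(-38)) - 16542/5766 = sqrt(-4993 - 4129)/(-68/(-98 - 1*(-38)) - (-98 - 1*(-38))/21) - 16542/5766 = sqrt(-9122)/(-68/(-98 + 38) - (-98 + 38)/21) - 16542*1/5766 = (I*sqrt(9122))/(-68/(-60) - 1/21*(-60)) - 2757/961 = (I*sqrt(9122))/(-68*(-1/60) + 20/7) - 2757/961 = (I*sqrt(9122))/(17/15 + 20/7) - 2757/961 = (I*sqrt(9122))/(419/105) - 2757/961 = (I*sqrt(9122))*(105/419) - 2757/961 = 105*I*sqrt(9122)/419 - 2757/961 = -2757/961 + 105*I*sqrt(9122)/419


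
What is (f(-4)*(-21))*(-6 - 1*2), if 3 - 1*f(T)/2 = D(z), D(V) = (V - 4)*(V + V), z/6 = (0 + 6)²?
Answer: -30771216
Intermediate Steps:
z = 216 (z = 6*(0 + 6)² = 6*6² = 6*36 = 216)
D(V) = 2*V*(-4 + V) (D(V) = (-4 + V)*(2*V) = 2*V*(-4 + V))
f(T) = -183162 (f(T) = 6 - 4*216*(-4 + 216) = 6 - 4*216*212 = 6 - 2*91584 = 6 - 183168 = -183162)
(f(-4)*(-21))*(-6 - 1*2) = (-183162*(-21))*(-6 - 1*2) = 3846402*(-6 - 2) = 3846402*(-8) = -30771216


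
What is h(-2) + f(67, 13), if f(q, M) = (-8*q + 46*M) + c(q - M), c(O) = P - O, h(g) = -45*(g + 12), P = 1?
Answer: -441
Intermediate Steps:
h(g) = -540 - 45*g (h(g) = -45*(12 + g) = -540 - 45*g)
c(O) = 1 - O
f(q, M) = 1 - 9*q + 47*M (f(q, M) = (-8*q + 46*M) + (1 - (q - M)) = (-8*q + 46*M) + (1 + (M - q)) = (-8*q + 46*M) + (1 + M - q) = 1 - 9*q + 47*M)
h(-2) + f(67, 13) = (-540 - 45*(-2)) + (1 - 9*67 + 47*13) = (-540 + 90) + (1 - 603 + 611) = -450 + 9 = -441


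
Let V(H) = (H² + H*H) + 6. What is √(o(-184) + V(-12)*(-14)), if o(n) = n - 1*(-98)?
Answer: I*√4202 ≈ 64.823*I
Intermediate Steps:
V(H) = 6 + 2*H² (V(H) = (H² + H²) + 6 = 2*H² + 6 = 6 + 2*H²)
o(n) = 98 + n (o(n) = n + 98 = 98 + n)
√(o(-184) + V(-12)*(-14)) = √((98 - 184) + (6 + 2*(-12)²)*(-14)) = √(-86 + (6 + 2*144)*(-14)) = √(-86 + (6 + 288)*(-14)) = √(-86 + 294*(-14)) = √(-86 - 4116) = √(-4202) = I*√4202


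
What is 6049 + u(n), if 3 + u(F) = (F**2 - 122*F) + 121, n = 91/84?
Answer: 869185/144 ≈ 6036.0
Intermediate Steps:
n = 13/12 (n = 91*(1/84) = 13/12 ≈ 1.0833)
u(F) = 118 + F**2 - 122*F (u(F) = -3 + ((F**2 - 122*F) + 121) = -3 + (121 + F**2 - 122*F) = 118 + F**2 - 122*F)
6049 + u(n) = 6049 + (118 + (13/12)**2 - 122*13/12) = 6049 + (118 + 169/144 - 793/6) = 6049 - 1871/144 = 869185/144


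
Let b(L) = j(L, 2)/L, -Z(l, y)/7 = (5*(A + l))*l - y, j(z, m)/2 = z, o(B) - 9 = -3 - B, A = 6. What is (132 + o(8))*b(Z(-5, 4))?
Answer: 260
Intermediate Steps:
o(B) = 6 - B (o(B) = 9 + (-3 - B) = 6 - B)
j(z, m) = 2*z
Z(l, y) = 7*y - 7*l*(30 + 5*l) (Z(l, y) = -7*((5*(6 + l))*l - y) = -7*((30 + 5*l)*l - y) = -7*(l*(30 + 5*l) - y) = -7*(-y + l*(30 + 5*l)) = 7*y - 7*l*(30 + 5*l))
b(L) = 2 (b(L) = (2*L)/L = 2)
(132 + o(8))*b(Z(-5, 4)) = (132 + (6 - 1*8))*2 = (132 + (6 - 8))*2 = (132 - 2)*2 = 130*2 = 260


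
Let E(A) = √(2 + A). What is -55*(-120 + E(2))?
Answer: 6490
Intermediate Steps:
-55*(-120 + E(2)) = -55*(-120 + √(2 + 2)) = -55*(-120 + √4) = -55*(-120 + 2) = -55*(-118) = 6490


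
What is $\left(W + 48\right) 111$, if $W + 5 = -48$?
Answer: $-555$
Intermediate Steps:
$W = -53$ ($W = -5 - 48 = -53$)
$\left(W + 48\right) 111 = \left(-53 + 48\right) 111 = \left(-5\right) 111 = -555$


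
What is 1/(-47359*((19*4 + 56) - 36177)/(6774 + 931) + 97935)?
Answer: 1541/492328866 ≈ 3.1300e-6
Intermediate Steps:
1/(-47359*((19*4 + 56) - 36177)/(6774 + 931) + 97935) = 1/(-47359/(7705/((76 + 56) - 36177)) + 97935) = 1/(-47359/(7705/(132 - 36177)) + 97935) = 1/(-47359/(7705/(-36045)) + 97935) = 1/(-47359/(7705*(-1/36045)) + 97935) = 1/(-47359/(-1541/7209) + 97935) = 1/(-47359*(-7209/1541) + 97935) = 1/(341411031/1541 + 97935) = 1/(492328866/1541) = 1541/492328866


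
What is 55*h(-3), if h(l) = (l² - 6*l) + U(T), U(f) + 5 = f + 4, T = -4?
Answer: 1210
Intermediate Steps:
U(f) = -1 + f (U(f) = -5 + (f + 4) = -5 + (4 + f) = -1 + f)
h(l) = -5 + l² - 6*l (h(l) = (l² - 6*l) + (-1 - 4) = (l² - 6*l) - 5 = -5 + l² - 6*l)
55*h(-3) = 55*(-5 + (-3)² - 6*(-3)) = 55*(-5 + 9 + 18) = 55*22 = 1210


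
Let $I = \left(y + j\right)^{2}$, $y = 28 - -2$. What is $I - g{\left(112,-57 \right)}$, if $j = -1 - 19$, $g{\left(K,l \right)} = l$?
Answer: $157$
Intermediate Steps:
$y = 30$ ($y = 28 + 2 = 30$)
$j = -20$ ($j = -1 - 19 = -20$)
$I = 100$ ($I = \left(30 - 20\right)^{2} = 10^{2} = 100$)
$I - g{\left(112,-57 \right)} = 100 - -57 = 100 + 57 = 157$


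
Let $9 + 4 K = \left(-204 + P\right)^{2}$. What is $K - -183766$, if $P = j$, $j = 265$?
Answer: $184694$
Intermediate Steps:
$P = 265$
$K = 928$ ($K = - \frac{9}{4} + \frac{\left(-204 + 265\right)^{2}}{4} = - \frac{9}{4} + \frac{61^{2}}{4} = - \frac{9}{4} + \frac{1}{4} \cdot 3721 = - \frac{9}{4} + \frac{3721}{4} = 928$)
$K - -183766 = 928 - -183766 = 928 + 183766 = 184694$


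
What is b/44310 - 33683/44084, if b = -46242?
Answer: -84072049/46508620 ≈ -1.8077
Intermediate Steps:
b/44310 - 33683/44084 = -46242/44310 - 33683/44084 = -46242*1/44310 - 33683*1/44084 = -1101/1055 - 33683/44084 = -84072049/46508620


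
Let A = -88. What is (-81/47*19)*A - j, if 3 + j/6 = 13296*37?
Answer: -138594186/47 ≈ -2.9488e+6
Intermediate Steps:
j = 2951694 (j = -18 + 6*(13296*37) = -18 + 6*491952 = -18 + 2951712 = 2951694)
(-81/47*19)*A - j = (-81/47*19)*(-88) - 1*2951694 = (-81*1/47*19)*(-88) - 2951694 = -81/47*19*(-88) - 2951694 = -1539/47*(-88) - 2951694 = 135432/47 - 2951694 = -138594186/47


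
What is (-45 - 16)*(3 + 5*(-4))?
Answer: 1037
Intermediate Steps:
(-45 - 16)*(3 + 5*(-4)) = -61*(3 - 20) = -61*(-17) = 1037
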